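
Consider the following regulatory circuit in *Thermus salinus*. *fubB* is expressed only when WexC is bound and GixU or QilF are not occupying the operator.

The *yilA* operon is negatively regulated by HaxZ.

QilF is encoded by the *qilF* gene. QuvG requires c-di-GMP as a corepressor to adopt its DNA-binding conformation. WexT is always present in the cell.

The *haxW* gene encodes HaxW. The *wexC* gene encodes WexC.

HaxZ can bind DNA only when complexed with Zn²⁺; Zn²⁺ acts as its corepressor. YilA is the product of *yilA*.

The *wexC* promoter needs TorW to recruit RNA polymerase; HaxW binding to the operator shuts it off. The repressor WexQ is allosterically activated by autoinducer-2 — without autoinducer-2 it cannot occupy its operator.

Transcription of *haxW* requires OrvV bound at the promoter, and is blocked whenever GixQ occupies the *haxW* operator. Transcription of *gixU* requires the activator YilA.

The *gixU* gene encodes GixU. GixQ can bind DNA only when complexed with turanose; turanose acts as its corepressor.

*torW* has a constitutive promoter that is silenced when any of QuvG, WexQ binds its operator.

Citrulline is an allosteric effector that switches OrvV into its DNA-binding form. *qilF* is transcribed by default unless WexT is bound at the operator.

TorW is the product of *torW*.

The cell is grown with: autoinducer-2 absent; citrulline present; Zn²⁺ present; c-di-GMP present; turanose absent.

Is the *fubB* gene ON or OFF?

Zn²⁺ is present, so HaxZ is active.
With repressor HaxZ bound, *yilA* is not transcribed.
So YilA is not produced.
Required activator YilA is absent, so *gixU* is not transcribed.
So GixU is not produced.
WexT is produced constitutively and is active.
With repressor WexT bound, *qilF* is not transcribed.
So QilF is not produced.
Turanose is absent, so GixQ is inactive.
Citrulline is present, so OrvV is active.
No repressor is bound and OrvV is active, so *haxW* is transcribed.
So HaxW is produced and active.
c-di-GMP is present, so QuvG is active.
Autoinducer-2 is absent, so WexQ is inactive.
With repressor QuvG bound, *torW* is not transcribed.
So TorW is not produced.
With repressor HaxW bound, *wexC* is not transcribed.
So WexC is not produced.
Required activator WexC is absent, so *fubB* is not transcribed.

OFF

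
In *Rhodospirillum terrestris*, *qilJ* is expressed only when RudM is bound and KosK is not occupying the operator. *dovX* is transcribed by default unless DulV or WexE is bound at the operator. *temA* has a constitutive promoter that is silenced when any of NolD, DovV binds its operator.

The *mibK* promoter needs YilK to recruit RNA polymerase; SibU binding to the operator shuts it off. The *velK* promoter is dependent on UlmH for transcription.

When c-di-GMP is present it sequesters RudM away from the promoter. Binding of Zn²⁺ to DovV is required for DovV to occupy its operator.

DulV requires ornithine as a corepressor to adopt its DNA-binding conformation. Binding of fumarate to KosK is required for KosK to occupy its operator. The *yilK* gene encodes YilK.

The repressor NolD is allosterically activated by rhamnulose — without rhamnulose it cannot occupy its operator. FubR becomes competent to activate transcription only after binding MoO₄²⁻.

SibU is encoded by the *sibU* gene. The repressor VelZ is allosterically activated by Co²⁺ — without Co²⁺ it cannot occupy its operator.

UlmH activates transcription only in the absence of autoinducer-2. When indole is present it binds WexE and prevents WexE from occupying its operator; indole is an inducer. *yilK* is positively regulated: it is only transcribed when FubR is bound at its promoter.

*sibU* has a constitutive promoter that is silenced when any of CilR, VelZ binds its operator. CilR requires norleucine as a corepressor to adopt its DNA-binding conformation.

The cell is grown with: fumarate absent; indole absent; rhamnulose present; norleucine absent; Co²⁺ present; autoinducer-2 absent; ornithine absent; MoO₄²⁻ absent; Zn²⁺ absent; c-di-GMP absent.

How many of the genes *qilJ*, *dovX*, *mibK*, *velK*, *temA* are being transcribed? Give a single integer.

2

c-di-GMP is absent, so RudM is active.
Fumarate is absent, so KosK is inactive.
No repressor is bound and RudM is active, so *qilJ* is transcribed.
→ *qilJ* is ON.
Ornithine is absent, so DulV is inactive.
Indole is absent, so WexE is active.
With repressor WexE bound, *dovX* is not transcribed.
→ *dovX* is OFF.
Norleucine is absent, so CilR is inactive.
Co²⁺ is present, so VelZ is active.
With repressor VelZ bound, *sibU* is not transcribed.
So SibU is not produced.
MoO₄²⁻ is absent, so FubR is inactive.
Required activator FubR is absent, so *yilK* is not transcribed.
So YilK is not produced.
Required activator YilK is absent, so *mibK* is not transcribed.
→ *mibK* is OFF.
Autoinducer-2 is absent, so UlmH is active.
No repressor is bound and UlmH is active, so *velK* is transcribed.
→ *velK* is ON.
Rhamnulose is present, so NolD is active.
Zn²⁺ is absent, so DovV is inactive.
With repressor NolD bound, *temA* is not transcribed.
→ *temA* is OFF.
2 of the 5 genes are transcribed.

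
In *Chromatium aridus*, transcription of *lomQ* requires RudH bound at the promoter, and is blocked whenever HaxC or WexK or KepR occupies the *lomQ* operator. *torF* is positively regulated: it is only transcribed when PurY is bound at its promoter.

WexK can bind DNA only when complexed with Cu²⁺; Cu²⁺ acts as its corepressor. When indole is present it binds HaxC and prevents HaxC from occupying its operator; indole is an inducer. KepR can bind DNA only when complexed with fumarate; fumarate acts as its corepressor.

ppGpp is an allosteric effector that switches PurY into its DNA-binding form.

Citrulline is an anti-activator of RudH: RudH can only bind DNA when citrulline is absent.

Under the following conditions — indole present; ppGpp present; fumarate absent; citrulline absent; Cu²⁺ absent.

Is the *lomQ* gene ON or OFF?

Indole is present, so HaxC is inactive.
Cu²⁺ is absent, so WexK is inactive.
Fumarate is absent, so KepR is inactive.
Citrulline is absent, so RudH is active.
No repressor is bound and RudH is active, so *lomQ* is transcribed.

ON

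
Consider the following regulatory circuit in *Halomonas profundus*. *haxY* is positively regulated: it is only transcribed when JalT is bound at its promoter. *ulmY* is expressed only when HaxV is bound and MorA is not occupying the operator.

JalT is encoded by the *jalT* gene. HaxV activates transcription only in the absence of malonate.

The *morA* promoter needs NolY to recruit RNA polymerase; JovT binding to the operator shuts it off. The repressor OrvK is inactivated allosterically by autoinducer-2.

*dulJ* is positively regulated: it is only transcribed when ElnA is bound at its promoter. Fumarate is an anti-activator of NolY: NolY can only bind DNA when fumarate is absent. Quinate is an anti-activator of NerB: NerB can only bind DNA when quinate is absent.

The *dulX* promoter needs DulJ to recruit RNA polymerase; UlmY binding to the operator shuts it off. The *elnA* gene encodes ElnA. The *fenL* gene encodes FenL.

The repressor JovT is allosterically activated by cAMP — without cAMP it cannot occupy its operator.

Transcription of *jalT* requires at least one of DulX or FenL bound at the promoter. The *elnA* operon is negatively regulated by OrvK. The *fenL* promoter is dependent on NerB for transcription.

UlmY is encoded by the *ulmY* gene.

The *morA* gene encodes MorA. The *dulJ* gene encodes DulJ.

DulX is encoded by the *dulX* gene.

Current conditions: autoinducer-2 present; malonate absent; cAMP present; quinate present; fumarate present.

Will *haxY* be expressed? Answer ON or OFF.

Autoinducer-2 is present, so OrvK is inactive.
With no repressor bound, *elnA* is transcribed.
So ElnA is produced and active.
No repressor is bound and ElnA is active, so *dulJ* is transcribed.
So DulJ is produced and active.
cAMP is present, so JovT is active.
Fumarate is present, so NolY is inactive.
With repressor JovT bound, *morA* is not transcribed.
So MorA is not produced.
Malonate is absent, so HaxV is active.
No repressor is bound and HaxV is active, so *ulmY* is transcribed.
So UlmY is produced and active.
With repressor UlmY bound, *dulX* is not transcribed.
So DulX is not produced.
Quinate is present, so NerB is inactive.
Required activator NerB is absent, so *fenL* is not transcribed.
So FenL is not produced.
No activator is available at the *jalT* promoter, so *jalT* is not transcribed.
So JalT is not produced.
Required activator JalT is absent, so *haxY* is not transcribed.

OFF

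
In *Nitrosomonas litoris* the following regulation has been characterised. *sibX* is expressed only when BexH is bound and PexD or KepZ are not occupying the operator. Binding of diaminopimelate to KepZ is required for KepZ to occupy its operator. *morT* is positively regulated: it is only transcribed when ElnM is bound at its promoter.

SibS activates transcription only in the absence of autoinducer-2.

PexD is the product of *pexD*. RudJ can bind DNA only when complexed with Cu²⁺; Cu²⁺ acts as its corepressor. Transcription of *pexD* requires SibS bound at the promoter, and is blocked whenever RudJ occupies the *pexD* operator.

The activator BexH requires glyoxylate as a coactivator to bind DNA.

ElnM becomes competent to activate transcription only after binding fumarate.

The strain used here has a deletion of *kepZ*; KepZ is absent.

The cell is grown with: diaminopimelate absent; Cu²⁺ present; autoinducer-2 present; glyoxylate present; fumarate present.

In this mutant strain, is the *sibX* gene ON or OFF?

Autoinducer-2 is present, so SibS is inactive.
Cu²⁺ is present, so RudJ is active.
With repressor RudJ bound, *pexD* is not transcribed.
So PexD is not produced.
Glyoxylate is present, so BexH is active.
KepZ is non-functional in this strain, so it has no effect.
No repressor is bound and BexH is active, so *sibX* is transcribed.

ON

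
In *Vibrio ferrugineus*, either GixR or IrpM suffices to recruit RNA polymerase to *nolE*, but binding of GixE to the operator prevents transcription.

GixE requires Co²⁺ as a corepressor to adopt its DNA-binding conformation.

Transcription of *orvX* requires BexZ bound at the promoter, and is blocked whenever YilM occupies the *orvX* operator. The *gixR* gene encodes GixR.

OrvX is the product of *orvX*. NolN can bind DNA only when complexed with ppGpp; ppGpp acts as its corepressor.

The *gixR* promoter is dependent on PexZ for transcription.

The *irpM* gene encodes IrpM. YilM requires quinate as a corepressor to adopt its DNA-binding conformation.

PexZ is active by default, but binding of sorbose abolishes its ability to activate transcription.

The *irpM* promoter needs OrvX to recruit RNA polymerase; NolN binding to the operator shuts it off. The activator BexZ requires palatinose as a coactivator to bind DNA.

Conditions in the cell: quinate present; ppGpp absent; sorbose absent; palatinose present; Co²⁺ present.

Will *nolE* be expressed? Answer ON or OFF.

Co²⁺ is present, so GixE is active.
Sorbose is absent, so PexZ is active.
No repressor is bound and PexZ is active, so *gixR* is transcribed.
So GixR is produced and active.
ppGpp is absent, so NolN is inactive.
Palatinose is present, so BexZ is active.
Quinate is present, so YilM is active.
With repressor YilM bound, *orvX* is not transcribed.
So OrvX is not produced.
Required activator OrvX is absent, so *irpM* is not transcribed.
So IrpM is not produced.
With repressor GixE bound, *nolE* is not transcribed.

OFF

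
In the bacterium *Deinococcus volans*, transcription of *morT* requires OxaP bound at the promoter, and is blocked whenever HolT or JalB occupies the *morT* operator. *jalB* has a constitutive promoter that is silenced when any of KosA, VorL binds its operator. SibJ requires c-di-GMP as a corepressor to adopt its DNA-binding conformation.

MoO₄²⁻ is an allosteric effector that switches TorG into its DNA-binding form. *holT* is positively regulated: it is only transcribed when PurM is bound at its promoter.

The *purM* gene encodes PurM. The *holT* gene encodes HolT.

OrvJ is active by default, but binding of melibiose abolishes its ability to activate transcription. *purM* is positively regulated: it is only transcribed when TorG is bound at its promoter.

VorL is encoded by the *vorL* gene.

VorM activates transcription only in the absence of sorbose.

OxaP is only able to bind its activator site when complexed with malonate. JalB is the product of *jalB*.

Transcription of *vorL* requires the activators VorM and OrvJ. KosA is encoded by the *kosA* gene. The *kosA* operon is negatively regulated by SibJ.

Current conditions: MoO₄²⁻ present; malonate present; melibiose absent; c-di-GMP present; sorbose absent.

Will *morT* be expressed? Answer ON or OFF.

OFF

MoO₄²⁻ is present, so TorG is active.
No repressor is bound and TorG is active, so *purM* is transcribed.
So PurM is produced and active.
No repressor is bound and PurM is active, so *holT* is transcribed.
So HolT is produced and active.
c-di-GMP is present, so SibJ is active.
With repressor SibJ bound, *kosA* is not transcribed.
So KosA is not produced.
Sorbose is absent, so VorM is active.
Melibiose is absent, so OrvJ is active.
No repressor is bound and VorM and OrvJ are active, so *vorL* is transcribed.
So VorL is produced and active.
With repressor VorL bound, *jalB* is not transcribed.
So JalB is not produced.
Malonate is present, so OxaP is active.
With repressor HolT bound, *morT* is not transcribed.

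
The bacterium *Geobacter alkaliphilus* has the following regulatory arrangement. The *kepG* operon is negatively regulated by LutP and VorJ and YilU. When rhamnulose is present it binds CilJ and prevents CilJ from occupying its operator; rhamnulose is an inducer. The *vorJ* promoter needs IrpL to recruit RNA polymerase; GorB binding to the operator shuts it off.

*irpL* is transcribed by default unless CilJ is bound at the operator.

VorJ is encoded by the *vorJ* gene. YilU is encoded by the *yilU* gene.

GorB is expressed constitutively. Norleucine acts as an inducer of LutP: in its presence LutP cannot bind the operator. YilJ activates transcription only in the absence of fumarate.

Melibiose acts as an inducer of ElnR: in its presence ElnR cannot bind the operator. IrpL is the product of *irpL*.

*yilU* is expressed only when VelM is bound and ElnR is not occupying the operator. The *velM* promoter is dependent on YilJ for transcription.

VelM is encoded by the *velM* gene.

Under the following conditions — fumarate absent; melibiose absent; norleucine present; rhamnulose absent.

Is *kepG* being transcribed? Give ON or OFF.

ON

Norleucine is present, so LutP is inactive.
Rhamnulose is absent, so CilJ is active.
With repressor CilJ bound, *irpL* is not transcribed.
So IrpL is not produced.
GorB is produced constitutively and is active.
With repressor GorB bound, *vorJ* is not transcribed.
So VorJ is not produced.
Fumarate is absent, so YilJ is active.
No repressor is bound and YilJ is active, so *velM* is transcribed.
So VelM is produced and active.
Melibiose is absent, so ElnR is active.
With repressor ElnR bound, *yilU* is not transcribed.
So YilU is not produced.
With no repressor bound, *kepG* is transcribed.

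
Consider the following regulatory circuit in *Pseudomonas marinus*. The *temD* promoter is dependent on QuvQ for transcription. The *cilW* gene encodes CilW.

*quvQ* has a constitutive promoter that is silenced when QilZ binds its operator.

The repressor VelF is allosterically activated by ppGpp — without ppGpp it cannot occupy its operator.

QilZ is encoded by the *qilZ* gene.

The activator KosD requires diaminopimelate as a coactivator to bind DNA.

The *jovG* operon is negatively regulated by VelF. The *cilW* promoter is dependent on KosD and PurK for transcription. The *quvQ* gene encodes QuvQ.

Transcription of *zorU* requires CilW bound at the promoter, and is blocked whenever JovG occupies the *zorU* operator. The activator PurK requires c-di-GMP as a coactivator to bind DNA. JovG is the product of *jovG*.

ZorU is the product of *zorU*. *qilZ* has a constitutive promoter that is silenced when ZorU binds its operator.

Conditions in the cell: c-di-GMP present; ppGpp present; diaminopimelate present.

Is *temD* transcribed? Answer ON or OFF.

ON

Diaminopimelate is present, so KosD is active.
c-di-GMP is present, so PurK is active.
No repressor is bound and KosD and PurK are active, so *cilW* is transcribed.
So CilW is produced and active.
ppGpp is present, so VelF is active.
With repressor VelF bound, *jovG* is not transcribed.
So JovG is not produced.
No repressor is bound and CilW is active, so *zorU* is transcribed.
So ZorU is produced and active.
With repressor ZorU bound, *qilZ* is not transcribed.
So QilZ is not produced.
With no repressor bound, *quvQ* is transcribed.
So QuvQ is produced and active.
No repressor is bound and QuvQ is active, so *temD* is transcribed.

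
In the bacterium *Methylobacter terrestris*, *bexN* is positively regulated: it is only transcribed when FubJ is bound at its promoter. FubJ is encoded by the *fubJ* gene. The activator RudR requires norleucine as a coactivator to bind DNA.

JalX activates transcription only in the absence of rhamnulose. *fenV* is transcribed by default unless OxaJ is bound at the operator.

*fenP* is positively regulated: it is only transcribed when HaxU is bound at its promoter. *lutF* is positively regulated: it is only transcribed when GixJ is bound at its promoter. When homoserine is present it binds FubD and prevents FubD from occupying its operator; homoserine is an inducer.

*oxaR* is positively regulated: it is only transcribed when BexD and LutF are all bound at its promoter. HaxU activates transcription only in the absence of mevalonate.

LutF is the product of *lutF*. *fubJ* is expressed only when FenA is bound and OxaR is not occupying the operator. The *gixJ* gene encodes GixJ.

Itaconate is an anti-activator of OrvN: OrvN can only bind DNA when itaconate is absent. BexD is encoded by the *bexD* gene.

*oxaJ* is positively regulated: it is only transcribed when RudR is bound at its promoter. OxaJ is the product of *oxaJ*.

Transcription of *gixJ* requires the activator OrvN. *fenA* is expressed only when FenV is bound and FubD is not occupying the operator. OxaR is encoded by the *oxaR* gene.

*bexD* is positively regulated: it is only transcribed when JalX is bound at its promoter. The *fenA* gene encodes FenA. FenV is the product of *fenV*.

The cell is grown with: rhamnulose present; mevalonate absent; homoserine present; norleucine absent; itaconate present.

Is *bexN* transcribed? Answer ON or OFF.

ON

Norleucine is absent, so RudR is inactive.
Required activator RudR is absent, so *oxaJ* is not transcribed.
So OxaJ is not produced.
With no repressor bound, *fenV* is transcribed.
So FenV is produced and active.
Homoserine is present, so FubD is inactive.
No repressor is bound and FenV is active, so *fenA* is transcribed.
So FenA is produced and active.
Rhamnulose is present, so JalX is inactive.
Required activator JalX is absent, so *bexD* is not transcribed.
So BexD is not produced.
Itaconate is present, so OrvN is inactive.
Required activator OrvN is absent, so *gixJ* is not transcribed.
So GixJ is not produced.
Required activator GixJ is absent, so *lutF* is not transcribed.
So LutF is not produced.
Required activator BexD is absent, so *oxaR* is not transcribed.
So OxaR is not produced.
No repressor is bound and FenA is active, so *fubJ* is transcribed.
So FubJ is produced and active.
No repressor is bound and FubJ is active, so *bexN* is transcribed.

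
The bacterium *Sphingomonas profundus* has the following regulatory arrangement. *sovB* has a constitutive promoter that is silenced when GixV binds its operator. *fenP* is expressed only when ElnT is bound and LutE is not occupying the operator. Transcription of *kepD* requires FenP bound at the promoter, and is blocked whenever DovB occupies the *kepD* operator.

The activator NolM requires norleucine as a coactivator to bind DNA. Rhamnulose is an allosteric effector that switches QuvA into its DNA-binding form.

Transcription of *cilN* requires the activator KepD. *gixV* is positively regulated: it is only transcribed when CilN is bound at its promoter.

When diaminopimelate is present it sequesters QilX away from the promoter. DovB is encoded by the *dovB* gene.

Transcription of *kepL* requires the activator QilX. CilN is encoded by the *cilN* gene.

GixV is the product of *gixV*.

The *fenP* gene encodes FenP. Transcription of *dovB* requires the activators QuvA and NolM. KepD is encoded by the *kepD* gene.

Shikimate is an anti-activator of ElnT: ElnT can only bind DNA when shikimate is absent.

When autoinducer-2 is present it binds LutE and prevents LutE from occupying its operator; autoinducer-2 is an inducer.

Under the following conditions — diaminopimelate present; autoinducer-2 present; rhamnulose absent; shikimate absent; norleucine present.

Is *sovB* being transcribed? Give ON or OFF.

OFF

Rhamnulose is absent, so QuvA is inactive.
Norleucine is present, so NolM is active.
Required activator QuvA is absent, so *dovB* is not transcribed.
So DovB is not produced.
Shikimate is absent, so ElnT is active.
Autoinducer-2 is present, so LutE is inactive.
No repressor is bound and ElnT is active, so *fenP* is transcribed.
So FenP is produced and active.
No repressor is bound and FenP is active, so *kepD* is transcribed.
So KepD is produced and active.
No repressor is bound and KepD is active, so *cilN* is transcribed.
So CilN is produced and active.
No repressor is bound and CilN is active, so *gixV* is transcribed.
So GixV is produced and active.
With repressor GixV bound, *sovB* is not transcribed.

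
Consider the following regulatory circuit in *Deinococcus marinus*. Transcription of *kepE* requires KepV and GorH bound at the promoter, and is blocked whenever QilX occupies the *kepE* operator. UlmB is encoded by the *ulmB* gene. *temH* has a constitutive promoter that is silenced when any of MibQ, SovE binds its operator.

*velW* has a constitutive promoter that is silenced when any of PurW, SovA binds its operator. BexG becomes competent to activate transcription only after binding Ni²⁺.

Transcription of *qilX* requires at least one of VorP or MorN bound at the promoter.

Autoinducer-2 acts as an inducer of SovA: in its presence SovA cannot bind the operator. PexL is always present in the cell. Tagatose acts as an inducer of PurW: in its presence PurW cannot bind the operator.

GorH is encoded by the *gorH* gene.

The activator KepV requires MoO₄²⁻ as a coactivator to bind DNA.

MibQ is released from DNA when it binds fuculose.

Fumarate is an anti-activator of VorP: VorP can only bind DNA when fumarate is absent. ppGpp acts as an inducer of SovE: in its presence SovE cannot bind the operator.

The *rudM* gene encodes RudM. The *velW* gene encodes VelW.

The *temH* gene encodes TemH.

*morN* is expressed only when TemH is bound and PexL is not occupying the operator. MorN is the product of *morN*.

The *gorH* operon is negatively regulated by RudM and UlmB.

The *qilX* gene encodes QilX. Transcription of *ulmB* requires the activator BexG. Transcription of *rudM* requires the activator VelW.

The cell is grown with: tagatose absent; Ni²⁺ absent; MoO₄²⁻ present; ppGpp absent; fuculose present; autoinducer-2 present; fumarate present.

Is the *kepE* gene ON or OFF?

Fumarate is present, so VorP is inactive.
PexL is produced constitutively and is active.
Fuculose is present, so MibQ is inactive.
ppGpp is absent, so SovE is active.
With repressor SovE bound, *temH* is not transcribed.
So TemH is not produced.
With repressor PexL bound, *morN* is not transcribed.
So MorN is not produced.
No activator is available at the *qilX* promoter, so *qilX* is not transcribed.
So QilX is not produced.
MoO₄²⁻ is present, so KepV is active.
Tagatose is absent, so PurW is active.
Autoinducer-2 is present, so SovA is inactive.
With repressor PurW bound, *velW* is not transcribed.
So VelW is not produced.
Required activator VelW is absent, so *rudM* is not transcribed.
So RudM is not produced.
Ni²⁺ is absent, so BexG is inactive.
Required activator BexG is absent, so *ulmB* is not transcribed.
So UlmB is not produced.
With no repressor bound, *gorH* is transcribed.
So GorH is produced and active.
No repressor is bound and KepV and GorH are active, so *kepE* is transcribed.

ON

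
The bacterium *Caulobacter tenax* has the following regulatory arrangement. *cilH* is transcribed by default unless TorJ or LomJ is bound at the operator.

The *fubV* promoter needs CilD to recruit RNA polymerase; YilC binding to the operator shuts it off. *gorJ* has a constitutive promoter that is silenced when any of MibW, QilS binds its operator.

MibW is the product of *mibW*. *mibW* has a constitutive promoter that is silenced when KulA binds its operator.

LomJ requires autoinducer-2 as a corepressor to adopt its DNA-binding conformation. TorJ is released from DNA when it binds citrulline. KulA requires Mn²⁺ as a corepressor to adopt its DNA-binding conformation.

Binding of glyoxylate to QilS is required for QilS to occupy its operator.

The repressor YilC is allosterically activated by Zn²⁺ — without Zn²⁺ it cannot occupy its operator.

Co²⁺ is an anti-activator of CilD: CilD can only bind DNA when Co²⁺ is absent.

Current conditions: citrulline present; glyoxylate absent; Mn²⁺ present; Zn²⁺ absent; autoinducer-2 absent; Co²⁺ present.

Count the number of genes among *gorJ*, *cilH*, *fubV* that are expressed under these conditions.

2

Mn²⁺ is present, so KulA is active.
With repressor KulA bound, *mibW* is not transcribed.
So MibW is not produced.
Glyoxylate is absent, so QilS is inactive.
With no repressor bound, *gorJ* is transcribed.
→ *gorJ* is ON.
Citrulline is present, so TorJ is inactive.
Autoinducer-2 is absent, so LomJ is inactive.
With no repressor bound, *cilH* is transcribed.
→ *cilH* is ON.
Co²⁺ is present, so CilD is inactive.
Zn²⁺ is absent, so YilC is inactive.
Required activator CilD is absent, so *fubV* is not transcribed.
→ *fubV* is OFF.
2 of the 3 genes are transcribed.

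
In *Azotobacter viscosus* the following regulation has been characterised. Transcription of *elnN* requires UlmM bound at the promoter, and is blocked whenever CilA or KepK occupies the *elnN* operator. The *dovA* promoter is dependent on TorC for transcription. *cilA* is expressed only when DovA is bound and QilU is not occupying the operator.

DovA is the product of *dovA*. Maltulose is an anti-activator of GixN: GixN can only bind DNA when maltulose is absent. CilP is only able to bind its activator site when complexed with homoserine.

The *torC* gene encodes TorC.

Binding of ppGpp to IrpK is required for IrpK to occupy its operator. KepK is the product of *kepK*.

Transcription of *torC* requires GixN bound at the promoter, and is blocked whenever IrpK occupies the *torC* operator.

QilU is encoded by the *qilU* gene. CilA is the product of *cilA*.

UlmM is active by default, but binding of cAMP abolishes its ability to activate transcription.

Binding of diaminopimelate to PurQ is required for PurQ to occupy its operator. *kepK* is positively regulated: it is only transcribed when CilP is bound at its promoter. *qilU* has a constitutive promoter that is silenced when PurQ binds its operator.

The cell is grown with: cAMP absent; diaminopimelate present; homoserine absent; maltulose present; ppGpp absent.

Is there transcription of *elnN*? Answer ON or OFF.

ON

cAMP is absent, so UlmM is active.
Maltulose is present, so GixN is inactive.
ppGpp is absent, so IrpK is inactive.
Required activator GixN is absent, so *torC* is not transcribed.
So TorC is not produced.
Required activator TorC is absent, so *dovA* is not transcribed.
So DovA is not produced.
Diaminopimelate is present, so PurQ is active.
With repressor PurQ bound, *qilU* is not transcribed.
So QilU is not produced.
Required activator DovA is absent, so *cilA* is not transcribed.
So CilA is not produced.
Homoserine is absent, so CilP is inactive.
Required activator CilP is absent, so *kepK* is not transcribed.
So KepK is not produced.
No repressor is bound and UlmM is active, so *elnN* is transcribed.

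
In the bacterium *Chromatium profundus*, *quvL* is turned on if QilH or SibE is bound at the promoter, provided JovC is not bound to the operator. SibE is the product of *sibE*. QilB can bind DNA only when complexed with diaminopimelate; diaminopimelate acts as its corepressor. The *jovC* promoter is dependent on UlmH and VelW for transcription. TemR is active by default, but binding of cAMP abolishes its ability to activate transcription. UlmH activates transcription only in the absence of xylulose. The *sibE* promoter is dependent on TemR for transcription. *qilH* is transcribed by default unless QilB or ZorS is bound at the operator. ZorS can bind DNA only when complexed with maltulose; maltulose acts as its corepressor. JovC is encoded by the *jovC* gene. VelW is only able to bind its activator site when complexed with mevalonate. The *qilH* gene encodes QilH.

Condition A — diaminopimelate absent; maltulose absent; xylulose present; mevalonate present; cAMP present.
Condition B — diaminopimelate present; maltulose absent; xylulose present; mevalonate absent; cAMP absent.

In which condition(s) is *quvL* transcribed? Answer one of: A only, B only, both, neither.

both

Condition A:
Diaminopimelate is absent, so QilB is inactive.
Maltulose is absent, so ZorS is inactive.
With no repressor bound, *qilH* is transcribed.
So QilH is produced and active.
Xylulose is present, so UlmH is inactive.
Mevalonate is present, so VelW is active.
Required activator UlmH is absent, so *jovC* is not transcribed.
So JovC is not produced.
cAMP is present, so TemR is inactive.
Required activator TemR is absent, so *sibE* is not transcribed.
So SibE is not produced.
Activator QilH is present, so *quvL* is transcribed.
→ *quvL* is ON in A.
Condition B:
Diaminopimelate is present, so QilB is active.
Maltulose is absent, so ZorS is inactive.
With repressor QilB bound, *qilH* is not transcribed.
So QilH is not produced.
Xylulose is present, so UlmH is inactive.
Mevalonate is absent, so VelW is inactive.
Required activator UlmH is absent, so *jovC* is not transcribed.
So JovC is not produced.
cAMP is absent, so TemR is active.
No repressor is bound and TemR is active, so *sibE* is transcribed.
So SibE is produced and active.
Activator SibE is present, so *quvL* is transcribed.
→ *quvL* is ON in B.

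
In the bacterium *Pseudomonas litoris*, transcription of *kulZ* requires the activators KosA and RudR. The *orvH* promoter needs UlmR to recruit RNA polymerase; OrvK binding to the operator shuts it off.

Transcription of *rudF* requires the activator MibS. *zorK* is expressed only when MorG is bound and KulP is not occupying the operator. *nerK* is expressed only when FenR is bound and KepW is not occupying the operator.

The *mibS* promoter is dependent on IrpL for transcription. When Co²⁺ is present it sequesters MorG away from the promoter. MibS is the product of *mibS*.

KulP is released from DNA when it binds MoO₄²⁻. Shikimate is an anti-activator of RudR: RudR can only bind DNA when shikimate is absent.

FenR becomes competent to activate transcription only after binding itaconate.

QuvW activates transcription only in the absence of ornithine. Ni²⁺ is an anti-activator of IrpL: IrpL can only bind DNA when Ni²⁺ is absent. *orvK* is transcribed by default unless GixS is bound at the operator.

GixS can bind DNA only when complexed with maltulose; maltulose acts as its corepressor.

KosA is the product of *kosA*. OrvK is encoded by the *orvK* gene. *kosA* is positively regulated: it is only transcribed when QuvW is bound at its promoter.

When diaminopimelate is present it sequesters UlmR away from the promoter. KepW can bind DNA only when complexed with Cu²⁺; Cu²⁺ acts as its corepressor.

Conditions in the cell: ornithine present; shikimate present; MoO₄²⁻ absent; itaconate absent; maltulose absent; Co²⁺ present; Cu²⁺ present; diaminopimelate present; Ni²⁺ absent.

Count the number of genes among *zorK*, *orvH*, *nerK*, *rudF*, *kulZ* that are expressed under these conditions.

MoO₄²⁻ is absent, so KulP is active.
Co²⁺ is present, so MorG is inactive.
With repressor KulP bound, *zorK* is not transcribed.
→ *zorK* is OFF.
Diaminopimelate is present, so UlmR is inactive.
Maltulose is absent, so GixS is inactive.
With no repressor bound, *orvK* is transcribed.
So OrvK is produced and active.
With repressor OrvK bound, *orvH* is not transcribed.
→ *orvH* is OFF.
Itaconate is absent, so FenR is inactive.
Cu²⁺ is present, so KepW is active.
With repressor KepW bound, *nerK* is not transcribed.
→ *nerK* is OFF.
Ni²⁺ is absent, so IrpL is active.
No repressor is bound and IrpL is active, so *mibS* is transcribed.
So MibS is produced and active.
No repressor is bound and MibS is active, so *rudF* is transcribed.
→ *rudF* is ON.
Ornithine is present, so QuvW is inactive.
Required activator QuvW is absent, so *kosA* is not transcribed.
So KosA is not produced.
Shikimate is present, so RudR is inactive.
Required activator KosA is absent, so *kulZ* is not transcribed.
→ *kulZ* is OFF.
1 of the 5 genes is transcribed.

1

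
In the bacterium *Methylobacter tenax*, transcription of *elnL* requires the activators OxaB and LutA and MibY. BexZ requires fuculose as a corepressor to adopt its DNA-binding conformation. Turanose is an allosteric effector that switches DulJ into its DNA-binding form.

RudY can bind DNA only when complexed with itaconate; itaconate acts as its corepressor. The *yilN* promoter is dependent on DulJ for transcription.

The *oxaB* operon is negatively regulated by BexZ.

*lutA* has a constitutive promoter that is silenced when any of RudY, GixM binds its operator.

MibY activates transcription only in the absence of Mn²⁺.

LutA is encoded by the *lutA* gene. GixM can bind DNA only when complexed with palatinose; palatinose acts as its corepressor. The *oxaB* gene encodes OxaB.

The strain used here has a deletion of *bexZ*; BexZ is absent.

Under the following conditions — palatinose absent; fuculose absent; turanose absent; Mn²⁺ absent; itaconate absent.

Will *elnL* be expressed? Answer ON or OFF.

ON

BexZ is non-functional in this strain, so it has no effect.
With no repressor bound, *oxaB* is transcribed.
So OxaB is produced and active.
Itaconate is absent, so RudY is inactive.
Palatinose is absent, so GixM is inactive.
With no repressor bound, *lutA* is transcribed.
So LutA is produced and active.
Mn²⁺ is absent, so MibY is active.
No repressor is bound and OxaB and LutA and MibY are active, so *elnL* is transcribed.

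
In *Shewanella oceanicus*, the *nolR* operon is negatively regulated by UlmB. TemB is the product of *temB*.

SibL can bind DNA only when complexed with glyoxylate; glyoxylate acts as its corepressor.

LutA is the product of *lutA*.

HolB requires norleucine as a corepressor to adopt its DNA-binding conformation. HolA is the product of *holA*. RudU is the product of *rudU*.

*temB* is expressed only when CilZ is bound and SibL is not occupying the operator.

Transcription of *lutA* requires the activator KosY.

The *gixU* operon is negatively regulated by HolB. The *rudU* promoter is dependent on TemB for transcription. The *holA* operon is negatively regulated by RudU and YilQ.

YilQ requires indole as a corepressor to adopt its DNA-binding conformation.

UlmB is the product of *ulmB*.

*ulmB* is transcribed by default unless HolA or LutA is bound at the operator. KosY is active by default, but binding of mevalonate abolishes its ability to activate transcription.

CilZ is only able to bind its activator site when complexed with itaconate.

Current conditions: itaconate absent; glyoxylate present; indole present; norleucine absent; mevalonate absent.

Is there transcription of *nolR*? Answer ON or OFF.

Glyoxylate is present, so SibL is active.
Itaconate is absent, so CilZ is inactive.
With repressor SibL bound, *temB* is not transcribed.
So TemB is not produced.
Required activator TemB is absent, so *rudU* is not transcribed.
So RudU is not produced.
Indole is present, so YilQ is active.
With repressor YilQ bound, *holA* is not transcribed.
So HolA is not produced.
Mevalonate is absent, so KosY is active.
No repressor is bound and KosY is active, so *lutA* is transcribed.
So LutA is produced and active.
With repressor LutA bound, *ulmB* is not transcribed.
So UlmB is not produced.
With no repressor bound, *nolR* is transcribed.

ON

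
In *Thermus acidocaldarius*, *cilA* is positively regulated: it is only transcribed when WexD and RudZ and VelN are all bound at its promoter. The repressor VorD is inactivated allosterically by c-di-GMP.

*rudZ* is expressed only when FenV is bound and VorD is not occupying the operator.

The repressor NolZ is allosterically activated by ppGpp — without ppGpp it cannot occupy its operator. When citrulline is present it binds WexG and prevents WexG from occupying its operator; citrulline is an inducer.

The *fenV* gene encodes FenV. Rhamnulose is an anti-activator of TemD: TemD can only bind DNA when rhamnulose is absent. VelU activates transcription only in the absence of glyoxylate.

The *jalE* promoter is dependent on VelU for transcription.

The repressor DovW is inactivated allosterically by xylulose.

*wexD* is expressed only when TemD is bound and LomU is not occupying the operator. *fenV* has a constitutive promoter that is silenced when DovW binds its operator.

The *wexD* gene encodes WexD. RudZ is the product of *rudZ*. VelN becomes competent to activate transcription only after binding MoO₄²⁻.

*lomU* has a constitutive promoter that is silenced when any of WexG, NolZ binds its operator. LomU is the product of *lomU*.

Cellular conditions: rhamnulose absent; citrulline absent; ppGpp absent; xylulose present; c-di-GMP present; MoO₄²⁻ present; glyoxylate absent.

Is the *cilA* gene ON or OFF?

ON

Rhamnulose is absent, so TemD is active.
Citrulline is absent, so WexG is active.
ppGpp is absent, so NolZ is inactive.
With repressor WexG bound, *lomU* is not transcribed.
So LomU is not produced.
No repressor is bound and TemD is active, so *wexD* is transcribed.
So WexD is produced and active.
Xylulose is present, so DovW is inactive.
With no repressor bound, *fenV* is transcribed.
So FenV is produced and active.
c-di-GMP is present, so VorD is inactive.
No repressor is bound and FenV is active, so *rudZ* is transcribed.
So RudZ is produced and active.
MoO₄²⁻ is present, so VelN is active.
No repressor is bound and WexD and RudZ and VelN are active, so *cilA* is transcribed.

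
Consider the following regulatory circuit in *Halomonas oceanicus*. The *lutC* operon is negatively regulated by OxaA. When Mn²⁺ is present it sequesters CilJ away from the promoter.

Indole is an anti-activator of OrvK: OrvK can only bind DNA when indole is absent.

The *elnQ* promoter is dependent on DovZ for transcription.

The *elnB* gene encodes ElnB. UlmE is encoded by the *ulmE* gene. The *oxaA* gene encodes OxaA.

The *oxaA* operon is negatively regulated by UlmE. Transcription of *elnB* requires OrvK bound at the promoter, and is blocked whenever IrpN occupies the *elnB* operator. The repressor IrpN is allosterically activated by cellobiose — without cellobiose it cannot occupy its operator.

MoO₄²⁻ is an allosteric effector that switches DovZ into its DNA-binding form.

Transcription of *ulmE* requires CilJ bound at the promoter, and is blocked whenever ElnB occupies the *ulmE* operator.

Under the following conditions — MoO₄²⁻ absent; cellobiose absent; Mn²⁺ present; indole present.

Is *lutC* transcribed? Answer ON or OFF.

Cellobiose is absent, so IrpN is inactive.
Indole is present, so OrvK is inactive.
Required activator OrvK is absent, so *elnB* is not transcribed.
So ElnB is not produced.
Mn²⁺ is present, so CilJ is inactive.
Required activator CilJ is absent, so *ulmE* is not transcribed.
So UlmE is not produced.
With no repressor bound, *oxaA* is transcribed.
So OxaA is produced and active.
With repressor OxaA bound, *lutC* is not transcribed.

OFF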